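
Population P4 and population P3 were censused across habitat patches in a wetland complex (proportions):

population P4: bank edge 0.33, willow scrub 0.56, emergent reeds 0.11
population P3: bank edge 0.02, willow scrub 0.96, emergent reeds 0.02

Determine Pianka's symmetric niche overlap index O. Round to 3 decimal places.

0.863

Σ p₁ᵢp₂ᵢ = 0.0066 + 0.5376 + 0.0022 = 0.5464
Σp_1ᵢ² = 0.33² + 0.56² + 0.11² = 0.1089 + 0.3136 + 0.0121 = 0.4346
Σp_2ᵢ² = 0.02² + 0.96² + 0.02² = 0.0004 + 0.9216 + 0.0004 = 0.9224
O = 0.5464 / √(0.4346 × 0.9224) = 0.5464 / 0.633147 = 0.86299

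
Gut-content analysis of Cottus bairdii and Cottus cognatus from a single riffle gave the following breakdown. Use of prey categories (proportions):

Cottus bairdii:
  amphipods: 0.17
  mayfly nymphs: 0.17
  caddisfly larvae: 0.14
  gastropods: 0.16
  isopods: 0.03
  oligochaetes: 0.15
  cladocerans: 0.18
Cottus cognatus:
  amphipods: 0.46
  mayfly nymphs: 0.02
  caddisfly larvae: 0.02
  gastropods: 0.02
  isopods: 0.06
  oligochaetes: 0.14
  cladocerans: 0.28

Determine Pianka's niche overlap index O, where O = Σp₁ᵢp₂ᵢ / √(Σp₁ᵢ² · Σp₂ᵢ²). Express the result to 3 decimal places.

0.720

Σ p₁ᵢp₂ᵢ = 0.0782 + 0.0034 + 0.0028 + 0.0032 + 0.0018 + 0.0210 + 0.0504 = 0.1608
Σp_1ᵢ² = 0.17² + 0.17² + 0.14² + 0.16² + 0.03² + 0.15² + 0.18² = 0.0289 + 0.0289 + 0.0196 + 0.0256 + 0.0009 + 0.0225 + 0.0324 = 0.1588
Σp_2ᵢ² = 0.46² + 0.02² + 0.02² + 0.02² + 0.06² + 0.14² + 0.28² = 0.2116 + 0.0004 + 0.0004 + 0.0004 + 0.0036 + 0.0196 + 0.0784 = 0.3144
O = 0.1608 / √(0.1588 × 0.3144) = 0.1608 / 0.223443 = 0.71965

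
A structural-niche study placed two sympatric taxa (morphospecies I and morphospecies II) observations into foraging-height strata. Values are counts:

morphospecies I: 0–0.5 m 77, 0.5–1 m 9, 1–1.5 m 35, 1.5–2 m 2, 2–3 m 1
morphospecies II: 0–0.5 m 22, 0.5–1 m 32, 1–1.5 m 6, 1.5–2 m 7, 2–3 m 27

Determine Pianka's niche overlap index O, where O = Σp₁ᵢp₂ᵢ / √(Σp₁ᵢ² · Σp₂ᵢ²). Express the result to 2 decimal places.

Proportions for morphospecies I (n=124): 77/124=0.6210, 9/124=0.0726, 35/124=0.2823, 2/124=0.0161, 1/124=0.0081
Proportions for morphospecies II (n=94): 22/94=0.2340, 32/94=0.3404, 6/94=0.0638, 7/94=0.0745, 27/94=0.2872
Σ p₁ᵢp₂ᵢ = 0.145314 + 0.024713 + 0.018011 + 0.001199 + 0.002326 = 0.191563
Σp_1ᵢ² = 0.6210² + 0.0726² + 0.2823² + 0.0161² + 0.0081² = 0.385641 + 0.005271 + 0.079693 + 0.000259 + 0.000066 = 0.470930
Σp_2ᵢ² = 0.2340² + 0.3404² + 0.0638² + 0.0745² + 0.2872² = 0.054756 + 0.115872 + 0.004070 + 0.005550 + 0.082484 = 0.262732
O = 0.191563 / √(0.470930 × 0.262732) = 0.191563 / 0.3517505 = 0.5446

0.54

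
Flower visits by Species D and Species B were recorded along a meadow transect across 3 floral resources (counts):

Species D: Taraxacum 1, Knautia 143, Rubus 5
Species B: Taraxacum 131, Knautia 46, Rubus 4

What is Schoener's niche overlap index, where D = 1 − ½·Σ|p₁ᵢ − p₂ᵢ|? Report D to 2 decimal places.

Proportions for Species D (n=149): 1/149=0.0067, 143/149=0.9597, 5/149=0.0336
Proportions for Species B (n=181): 131/181=0.7238, 46/181=0.2541, 4/181=0.0221
Σ|p₁ᵢ − p₂ᵢ| = 0.7171 + 0.7056 + 0.0115 = 1.4342
D = 1 − ½ × 1.4342 = 1 − 0.71710 = 0.28290

0.28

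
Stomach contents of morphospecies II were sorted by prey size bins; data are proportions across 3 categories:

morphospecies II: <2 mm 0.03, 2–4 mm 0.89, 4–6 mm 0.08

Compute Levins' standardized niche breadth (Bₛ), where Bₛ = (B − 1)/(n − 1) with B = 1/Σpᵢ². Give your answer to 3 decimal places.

0.125

Σpᵢ² = 0.03² + 0.89² + 0.08² = 0.0009 + 0.7921 + 0.0064 = 0.7994
B = 1 / 0.7994 = 1.25094
Bₛ = (B − 1)/(n − 1) = (1.25094 − 1)/(3 − 1) = 0.25094/2 = 0.12547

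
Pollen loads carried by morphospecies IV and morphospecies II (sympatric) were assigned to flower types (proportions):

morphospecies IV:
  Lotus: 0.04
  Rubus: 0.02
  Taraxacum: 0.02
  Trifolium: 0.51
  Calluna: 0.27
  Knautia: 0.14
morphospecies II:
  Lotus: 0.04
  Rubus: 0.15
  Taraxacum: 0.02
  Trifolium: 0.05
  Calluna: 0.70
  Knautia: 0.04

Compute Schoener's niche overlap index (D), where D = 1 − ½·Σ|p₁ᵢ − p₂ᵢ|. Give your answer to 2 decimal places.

Σ|p₁ᵢ − p₂ᵢ| = 0.00 + 0.13 + 0.00 + 0.46 + 0.43 + 0.10 = 1.12
D = 1 − ½ × 1.12 = 1 − 0.560 = 0.4400

0.44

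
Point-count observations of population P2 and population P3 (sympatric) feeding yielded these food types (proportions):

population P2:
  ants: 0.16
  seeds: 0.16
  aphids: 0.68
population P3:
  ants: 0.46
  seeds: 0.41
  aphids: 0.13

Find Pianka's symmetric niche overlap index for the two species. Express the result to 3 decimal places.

0.504

Σ p₁ᵢp₂ᵢ = 0.0736 + 0.0656 + 0.0884 = 0.2276
Σp_1ᵢ² = 0.16² + 0.16² + 0.68² = 0.0256 + 0.0256 + 0.4624 = 0.5136
Σp_2ᵢ² = 0.46² + 0.41² + 0.13² = 0.2116 + 0.1681 + 0.0169 = 0.3966
O = 0.2276 / √(0.5136 × 0.3966) = 0.2276 / 0.451324 = 0.50429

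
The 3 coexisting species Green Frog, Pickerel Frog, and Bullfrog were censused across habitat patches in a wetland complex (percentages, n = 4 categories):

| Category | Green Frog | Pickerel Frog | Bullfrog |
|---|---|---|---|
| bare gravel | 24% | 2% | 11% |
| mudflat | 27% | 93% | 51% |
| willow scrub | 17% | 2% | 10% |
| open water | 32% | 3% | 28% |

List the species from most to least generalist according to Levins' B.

Green Frog > Bullfrog > Pickerel Frog

Convert percentages to proportions (divide by 100).
Σp_Greeᵢ² = 0.24² + 0.27² + 0.17² + 0.32² = 0.0576 + 0.0729 + 0.0289 + 0.1024 = 0.2618
B_Gree = 1 / 0.2618 = 3.8197
Σp_Pickᵢ² = 0.02² + 0.93² + 0.02² + 0.03² = 0.0004 + 0.8649 + 0.0004 + 0.0009 = 0.8666
B_Pick = 1 / 0.8666 = 1.1539
Σp_Bullᵢ² = 0.11² + 0.51² + 0.10² + 0.28² = 0.0121 + 0.2601 + 0.0100 + 0.0784 = 0.3606
B_Bull = 1 / 0.3606 = 2.7732
Ranking by B (broadest → narrowest): Green Frog (3.82) > Bullfrog (2.77) > Pickerel Frog (1.15)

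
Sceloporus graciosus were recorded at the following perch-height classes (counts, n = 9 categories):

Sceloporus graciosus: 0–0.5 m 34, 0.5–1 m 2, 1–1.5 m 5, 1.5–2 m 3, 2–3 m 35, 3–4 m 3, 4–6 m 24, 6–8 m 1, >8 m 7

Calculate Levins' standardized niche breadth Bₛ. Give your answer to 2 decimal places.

Proportions for Sceloporus graciosus (n=114): 34/114=0.2982, 2/114=0.0175, 5/114=0.0439, 3/114=0.0263, 35/114=0.3070, 3/114=0.0263, 24/114=0.2105, 1/114=0.0088, 7/114=0.0614
Σpᵢ² = 0.2982² + 0.0175² + 0.0439² + 0.0263² + 0.3070² + 0.0263² + 0.2105² + 0.0088² + 0.0614² = 0.088923 + 0.000306 + 0.001927 + 0.000692 + 0.094249 + 0.000692 + 0.044310 + 0.000077 + 0.003770 = 0.234946
B = 1 / 0.234946 = 4.2563
Bₛ = (B − 1)/(n − 1) = (4.2563 − 1)/(9 − 1) = 3.2563/8 = 0.4070

0.41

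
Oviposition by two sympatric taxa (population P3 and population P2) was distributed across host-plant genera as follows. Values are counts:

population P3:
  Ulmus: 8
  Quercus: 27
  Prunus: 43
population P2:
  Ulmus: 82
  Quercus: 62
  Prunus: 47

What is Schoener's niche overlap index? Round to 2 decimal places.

Proportions for population P3 (n=78): 8/78=0.1026, 27/78=0.3462, 43/78=0.5513
Proportions for population P2 (n=191): 82/191=0.4293, 62/191=0.3246, 47/191=0.2461
Σ|p₁ᵢ − p₂ᵢ| = 0.3267 + 0.0216 + 0.3052 = 0.6535
D = 1 − ½ × 0.6535 = 1 − 0.32675 = 0.67325

0.67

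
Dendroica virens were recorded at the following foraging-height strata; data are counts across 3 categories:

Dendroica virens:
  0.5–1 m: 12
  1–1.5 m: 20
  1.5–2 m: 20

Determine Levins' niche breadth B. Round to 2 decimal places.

2.86

Proportions for Dendroica virens (n=52): 12/52=0.2308, 20/52=0.3846, 20/52=0.3846
Σpᵢ² = 0.2308² + 0.3846² + 0.3846² = 0.053269 + 0.147917 + 0.147917 = 0.349103
B = 1 / 0.349103 = 2.8645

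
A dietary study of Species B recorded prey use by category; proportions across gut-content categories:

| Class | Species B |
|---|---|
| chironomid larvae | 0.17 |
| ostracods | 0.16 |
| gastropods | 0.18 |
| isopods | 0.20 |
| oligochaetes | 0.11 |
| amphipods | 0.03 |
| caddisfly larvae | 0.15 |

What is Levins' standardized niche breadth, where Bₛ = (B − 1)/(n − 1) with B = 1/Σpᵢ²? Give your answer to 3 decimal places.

Σpᵢ² = 0.17² + 0.16² + 0.18² + 0.20² + 0.11² + 0.03² + 0.15² = 0.0289 + 0.0256 + 0.0324 + 0.0400 + 0.0121 + 0.0009 + 0.0225 = 0.1624
B = 1 / 0.1624 = 6.15764
Bₛ = (B − 1)/(n − 1) = (6.15764 − 1)/(7 − 1) = 5.15764/6 = 0.85961

0.860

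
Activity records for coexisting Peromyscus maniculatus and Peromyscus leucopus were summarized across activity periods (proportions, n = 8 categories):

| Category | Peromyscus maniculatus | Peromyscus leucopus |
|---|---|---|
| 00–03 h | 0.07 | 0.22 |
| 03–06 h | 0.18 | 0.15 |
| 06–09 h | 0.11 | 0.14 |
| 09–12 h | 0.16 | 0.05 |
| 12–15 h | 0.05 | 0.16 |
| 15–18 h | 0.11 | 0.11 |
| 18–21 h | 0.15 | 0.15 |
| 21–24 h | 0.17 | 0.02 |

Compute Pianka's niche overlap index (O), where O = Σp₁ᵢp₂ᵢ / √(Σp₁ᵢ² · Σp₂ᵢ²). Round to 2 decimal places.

0.76

Σ p₁ᵢp₂ᵢ = 0.0154 + 0.0270 + 0.0154 + 0.0080 + 0.0080 + 0.0121 + 0.0225 + 0.0034 = 0.1118
Σp_1ᵢ² = 0.07² + 0.18² + 0.11² + 0.16² + 0.05² + 0.11² + 0.15² + 0.17² = 0.0049 + 0.0324 + 0.0121 + 0.0256 + 0.0025 + 0.0121 + 0.0225 + 0.0289 = 0.1410
Σp_2ᵢ² = 0.22² + 0.15² + 0.14² + 0.05² + 0.16² + 0.11² + 0.15² + 0.02² = 0.0484 + 0.0225 + 0.0196 + 0.0025 + 0.0256 + 0.0121 + 0.0225 + 0.0004 = 0.1536
O = 0.1118 / √(0.1410 × 0.1536) = 0.1118 / 0.14717 = 0.7597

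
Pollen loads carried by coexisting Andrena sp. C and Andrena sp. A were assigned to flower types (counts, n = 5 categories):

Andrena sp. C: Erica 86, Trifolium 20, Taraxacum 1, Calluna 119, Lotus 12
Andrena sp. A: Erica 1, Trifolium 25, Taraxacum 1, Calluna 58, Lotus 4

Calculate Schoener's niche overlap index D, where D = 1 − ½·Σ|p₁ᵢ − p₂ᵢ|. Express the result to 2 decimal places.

Proportions for Andrena sp. C (n=238): 86/238=0.3613, 20/238=0.0840, 1/238=0.0042, 119/238=0.5000, 12/238=0.0504
Proportions for Andrena sp. A (n=89): 1/89=0.0112, 25/89=0.2809, 1/89=0.0112, 58/89=0.6517, 4/89=0.0449
Σ|p₁ᵢ − p₂ᵢ| = 0.3501 + 0.1969 + 0.0070 + 0.1517 + 0.0055 = 0.7112
D = 1 − ½ × 0.7112 = 1 − 0.35560 = 0.64440

0.64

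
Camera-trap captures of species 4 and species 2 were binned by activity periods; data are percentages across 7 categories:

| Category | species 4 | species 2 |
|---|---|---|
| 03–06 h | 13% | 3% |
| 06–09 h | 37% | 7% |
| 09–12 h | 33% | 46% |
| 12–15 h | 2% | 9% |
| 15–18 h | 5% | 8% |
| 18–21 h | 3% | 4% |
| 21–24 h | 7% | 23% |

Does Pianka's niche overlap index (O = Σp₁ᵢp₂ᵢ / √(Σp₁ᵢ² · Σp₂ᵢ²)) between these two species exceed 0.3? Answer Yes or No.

Convert percentages to proportions (divide by 100).
Σ p₁ᵢp₂ᵢ = 0.0039 + 0.0259 + 0.1518 + 0.0018 + 0.0040 + 0.0012 + 0.0161 = 0.2047
Σp_1ᵢ² = 0.13² + 0.37² + 0.33² + 0.02² + 0.05² + 0.03² + 0.07² = 0.0169 + 0.1369 + 0.1089 + 0.0004 + 0.0025 + 0.0009 + 0.0049 = 0.2714
Σp_2ᵢ² = 0.03² + 0.07² + 0.46² + 0.09² + 0.08² + 0.04² + 0.23² = 0.0009 + 0.0049 + 0.2116 + 0.0081 + 0.0064 + 0.0016 + 0.0529 = 0.2864
O = 0.2047 / √(0.2714 × 0.2864) = 0.2047 / 0.27880 = 0.7342
O = 0.7342 > 0.3 → Yes.

Yes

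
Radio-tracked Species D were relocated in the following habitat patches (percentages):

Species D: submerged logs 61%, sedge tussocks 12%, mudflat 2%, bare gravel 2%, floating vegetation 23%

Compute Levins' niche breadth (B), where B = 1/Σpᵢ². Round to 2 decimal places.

2.27

Convert percentages to proportions (divide by 100).
Σpᵢ² = 0.61² + 0.12² + 0.02² + 0.02² + 0.23² = 0.3721 + 0.0144 + 0.0004 + 0.0004 + 0.0529 = 0.4402
B = 1 / 0.4402 = 2.2717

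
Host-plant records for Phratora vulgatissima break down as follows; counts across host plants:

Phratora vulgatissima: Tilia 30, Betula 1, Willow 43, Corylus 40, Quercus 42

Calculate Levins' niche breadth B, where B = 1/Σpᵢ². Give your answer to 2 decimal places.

3.98

Proportions for Phratora vulgatissima (n=156): 30/156=0.1923, 1/156=0.0064, 43/156=0.2756, 40/156=0.2564, 42/156=0.2692
Σpᵢ² = 0.1923² + 0.0064² + 0.2756² + 0.2564² + 0.2692² = 0.036979 + 0.000041 + 0.075955 + 0.065741 + 0.072469 = 0.251185
B = 1 / 0.251185 = 3.9811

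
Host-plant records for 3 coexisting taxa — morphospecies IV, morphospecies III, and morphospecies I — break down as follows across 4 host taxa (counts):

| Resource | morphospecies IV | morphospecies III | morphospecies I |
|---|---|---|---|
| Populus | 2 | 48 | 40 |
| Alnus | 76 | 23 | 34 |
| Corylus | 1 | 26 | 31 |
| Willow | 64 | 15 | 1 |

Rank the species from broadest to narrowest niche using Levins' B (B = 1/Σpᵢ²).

Proportions for morphospecies IV (n=143): 2/143=0.0140, 76/143=0.5315, 1/143=0.0070, 64/143=0.4476
Proportions for morphospecies III (n=112): 48/112=0.4286, 23/112=0.2054, 26/112=0.2321, 15/112=0.1339
Proportions for morphospecies I (n=106): 40/106=0.3774, 34/106=0.3208, 31/106=0.2925, 1/106=0.0094
Σp_IVᵢ² = 0.0140² + 0.5315² + 0.0070² + 0.4476² = 0.000196 + 0.282492 + 0.000049 + 0.200346 = 0.483083
B_IV = 1 / 0.483083 = 2.0700
Σp_IIIᵢ² = 0.4286² + 0.2054² + 0.2321² + 0.1339² = 0.183698 + 0.042189 + 0.053870 + 0.017929 = 0.297686
B_III = 1 / 0.297686 = 3.3592
Σp_Iᵢ² = 0.3774² + 0.3208² + 0.2925² + 0.0094² = 0.142431 + 0.102913 + 0.085556 + 0.000088 = 0.330988
B_I = 1 / 0.330988 = 3.0213
Ranking by B (broadest → narrowest): morphospecies III (3.36) > morphospecies I (3.02) > morphospecies IV (2.07)

morphospecies III > morphospecies I > morphospecies IV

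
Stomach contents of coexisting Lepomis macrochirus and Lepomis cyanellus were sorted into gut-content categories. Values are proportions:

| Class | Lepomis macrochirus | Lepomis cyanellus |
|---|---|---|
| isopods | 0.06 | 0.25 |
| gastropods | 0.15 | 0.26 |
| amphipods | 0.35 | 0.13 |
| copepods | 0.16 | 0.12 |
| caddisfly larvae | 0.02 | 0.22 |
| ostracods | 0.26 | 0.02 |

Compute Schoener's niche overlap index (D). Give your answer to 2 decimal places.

0.50

Σ|p₁ᵢ − p₂ᵢ| = 0.19 + 0.11 + 0.22 + 0.04 + 0.20 + 0.24 = 1.00
D = 1 − ½ × 1.00 = 1 − 0.500 = 0.5000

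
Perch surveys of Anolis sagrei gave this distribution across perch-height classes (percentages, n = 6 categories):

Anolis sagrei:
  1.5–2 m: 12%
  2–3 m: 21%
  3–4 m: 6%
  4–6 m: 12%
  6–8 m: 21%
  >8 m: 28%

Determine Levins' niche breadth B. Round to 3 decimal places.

5.025

Convert percentages to proportions (divide by 100).
Σpᵢ² = 0.12² + 0.21² + 0.06² + 0.12² + 0.21² + 0.28² = 0.0144 + 0.0441 + 0.0036 + 0.0144 + 0.0441 + 0.0784 = 0.1990
B = 1 / 0.1990 = 5.02513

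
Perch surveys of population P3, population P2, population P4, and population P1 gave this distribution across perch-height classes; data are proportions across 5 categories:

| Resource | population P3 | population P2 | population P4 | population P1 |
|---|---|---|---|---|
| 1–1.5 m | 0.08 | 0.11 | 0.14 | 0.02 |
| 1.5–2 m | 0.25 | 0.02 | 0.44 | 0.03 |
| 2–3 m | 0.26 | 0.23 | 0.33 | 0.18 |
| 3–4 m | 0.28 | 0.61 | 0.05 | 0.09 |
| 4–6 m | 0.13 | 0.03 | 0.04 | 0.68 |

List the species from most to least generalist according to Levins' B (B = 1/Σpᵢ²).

population P3 > population P4 > population P2 > population P1

Σp_P3ᵢ² = 0.08² + 0.25² + 0.26² + 0.28² + 0.13² = 0.0064 + 0.0625 + 0.0676 + 0.0784 + 0.0169 = 0.2318
B_P3 = 1 / 0.2318 = 4.3141
Σp_P2ᵢ² = 0.11² + 0.02² + 0.23² + 0.61² + 0.03² = 0.0121 + 0.0004 + 0.0529 + 0.3721 + 0.0009 = 0.4384
B_P2 = 1 / 0.4384 = 2.2810
Σp_P4ᵢ² = 0.14² + 0.44² + 0.33² + 0.05² + 0.04² = 0.0196 + 0.1936 + 0.1089 + 0.0025 + 0.0016 = 0.3262
B_P4 = 1 / 0.3262 = 3.0656
Σp_P1ᵢ² = 0.02² + 0.03² + 0.18² + 0.09² + 0.68² = 0.0004 + 0.0009 + 0.0324 + 0.0081 + 0.4624 = 0.5042
B_P1 = 1 / 0.5042 = 1.9833
Ranking by B (broadest → narrowest): population P3 (4.31) > population P4 (3.07) > population P2 (2.28) > population P1 (1.98)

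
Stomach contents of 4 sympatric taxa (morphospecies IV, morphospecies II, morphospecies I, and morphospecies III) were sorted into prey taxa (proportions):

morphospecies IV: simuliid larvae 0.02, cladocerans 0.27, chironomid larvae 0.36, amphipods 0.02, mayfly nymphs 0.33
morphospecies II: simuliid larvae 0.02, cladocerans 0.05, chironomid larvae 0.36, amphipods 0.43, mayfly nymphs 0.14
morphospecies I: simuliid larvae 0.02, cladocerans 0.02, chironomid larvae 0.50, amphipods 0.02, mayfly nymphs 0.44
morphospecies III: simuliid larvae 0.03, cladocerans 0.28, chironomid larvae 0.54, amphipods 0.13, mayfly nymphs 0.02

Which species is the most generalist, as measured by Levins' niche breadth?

morphospecies IV

Σp_IVᵢ² = 0.02² + 0.27² + 0.36² + 0.02² + 0.33² = 0.0004 + 0.0729 + 0.1296 + 0.0004 + 0.1089 = 0.3122
B_IV = 1 / 0.3122 = 3.2031
Σp_IIᵢ² = 0.02² + 0.05² + 0.36² + 0.43² + 0.14² = 0.0004 + 0.0025 + 0.1296 + 0.1849 + 0.0196 = 0.3370
B_II = 1 / 0.3370 = 2.9674
Σp_Iᵢ² = 0.02² + 0.02² + 0.50² + 0.02² + 0.44² = 0.0004 + 0.0004 + 0.2500 + 0.0004 + 0.1936 = 0.4448
B_I = 1 / 0.4448 = 2.2482
Σp_IIIᵢ² = 0.03² + 0.28² + 0.54² + 0.13² + 0.02² = 0.0009 + 0.0784 + 0.2916 + 0.0169 + 0.0004 = 0.3882
B_III = 1 / 0.3882 = 2.5760
Highest B → broadest niche (most generalist): morphospecies IV (B = 3.20).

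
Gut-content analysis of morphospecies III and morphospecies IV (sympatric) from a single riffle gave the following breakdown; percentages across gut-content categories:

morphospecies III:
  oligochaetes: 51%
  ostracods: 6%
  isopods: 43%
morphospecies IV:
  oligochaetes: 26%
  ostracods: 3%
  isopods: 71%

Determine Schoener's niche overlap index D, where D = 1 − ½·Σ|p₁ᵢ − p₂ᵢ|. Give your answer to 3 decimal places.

0.720

Convert percentages to proportions (divide by 100).
Σ|p₁ᵢ − p₂ᵢ| = 0.25 + 0.03 + 0.28 = 0.56
D = 1 − ½ × 0.56 = 1 − 0.280 = 0.72000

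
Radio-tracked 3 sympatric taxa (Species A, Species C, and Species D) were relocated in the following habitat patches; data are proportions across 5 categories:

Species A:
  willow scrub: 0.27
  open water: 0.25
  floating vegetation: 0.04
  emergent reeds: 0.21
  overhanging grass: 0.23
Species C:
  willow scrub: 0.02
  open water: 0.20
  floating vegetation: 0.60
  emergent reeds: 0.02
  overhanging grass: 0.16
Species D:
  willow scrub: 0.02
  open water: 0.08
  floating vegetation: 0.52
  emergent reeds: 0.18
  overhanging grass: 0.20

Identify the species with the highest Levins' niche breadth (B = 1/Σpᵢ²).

Σp_Aᵢ² = 0.27² + 0.25² + 0.04² + 0.21² + 0.23² = 0.0729 + 0.0625 + 0.0016 + 0.0441 + 0.0529 = 0.2340
B_A = 1 / 0.2340 = 4.2735
Σp_Cᵢ² = 0.02² + 0.20² + 0.60² + 0.02² + 0.16² = 0.0004 + 0.0400 + 0.3600 + 0.0004 + 0.0256 = 0.4264
B_C = 1 / 0.4264 = 2.3452
Σp_Dᵢ² = 0.02² + 0.08² + 0.52² + 0.18² + 0.20² = 0.0004 + 0.0064 + 0.2704 + 0.0324 + 0.0400 = 0.3496
B_D = 1 / 0.3496 = 2.8604
Highest B → broadest niche (most generalist): Species A (B = 4.27).

Species A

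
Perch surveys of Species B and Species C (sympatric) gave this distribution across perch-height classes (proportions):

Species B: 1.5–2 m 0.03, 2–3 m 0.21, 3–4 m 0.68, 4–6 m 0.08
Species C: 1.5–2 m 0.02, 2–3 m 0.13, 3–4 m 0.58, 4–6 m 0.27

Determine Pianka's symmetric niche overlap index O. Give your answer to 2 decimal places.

Σ p₁ᵢp₂ᵢ = 0.0006 + 0.0273 + 0.3944 + 0.0216 = 0.4439
Σp_1ᵢ² = 0.03² + 0.21² + 0.68² + 0.08² = 0.0009 + 0.0441 + 0.4624 + 0.0064 = 0.5138
Σp_2ᵢ² = 0.02² + 0.13² + 0.58² + 0.27² = 0.0004 + 0.0169 + 0.3364 + 0.0729 = 0.4266
O = 0.4439 / √(0.5138 × 0.4266) = 0.4439 / 0.46817 = 0.9482

0.95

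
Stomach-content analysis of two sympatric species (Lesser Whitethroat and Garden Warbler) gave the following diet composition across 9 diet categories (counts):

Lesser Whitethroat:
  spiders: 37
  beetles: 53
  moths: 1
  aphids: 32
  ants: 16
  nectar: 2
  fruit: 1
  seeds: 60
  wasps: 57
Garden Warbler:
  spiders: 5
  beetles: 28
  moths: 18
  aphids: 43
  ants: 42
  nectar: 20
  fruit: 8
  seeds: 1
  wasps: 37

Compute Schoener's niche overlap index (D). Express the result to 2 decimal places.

Proportions for Lesser Whitethroat (n=259): 37/259=0.1429, 53/259=0.2046, 1/259=0.0039, 32/259=0.1236, 16/259=0.0618, 2/259=0.0077, 1/259=0.0039, 60/259=0.2317, 57/259=0.2201
Proportions for Garden Warbler (n=202): 5/202=0.0248, 28/202=0.1386, 18/202=0.0891, 43/202=0.2129, 42/202=0.2079, 20/202=0.0990, 8/202=0.0396, 1/202=0.0050, 37/202=0.1832
Σ|p₁ᵢ − p₂ᵢ| = 0.1181 + 0.0660 + 0.0852 + 0.0893 + 0.1461 + 0.0913 + 0.0357 + 0.2267 + 0.0369 = 0.8953
D = 1 − ½ × 0.8953 = 1 − 0.44765 = 0.55235

0.55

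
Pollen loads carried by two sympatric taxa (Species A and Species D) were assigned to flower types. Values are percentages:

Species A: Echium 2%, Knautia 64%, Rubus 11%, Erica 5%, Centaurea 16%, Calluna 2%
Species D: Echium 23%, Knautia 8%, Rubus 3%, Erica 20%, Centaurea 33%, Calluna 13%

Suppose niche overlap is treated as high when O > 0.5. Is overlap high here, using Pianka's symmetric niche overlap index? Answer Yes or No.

No

Convert percentages to proportions (divide by 100).
Σ p₁ᵢp₂ᵢ = 0.0046 + 0.0512 + 0.0033 + 0.0100 + 0.0528 + 0.0026 = 0.1245
Σp_1ᵢ² = 0.02² + 0.64² + 0.11² + 0.05² + 0.16² + 0.02² = 0.0004 + 0.4096 + 0.0121 + 0.0025 + 0.0256 + 0.0004 = 0.4506
Σp_2ᵢ² = 0.23² + 0.08² + 0.03² + 0.20² + 0.33² + 0.13² = 0.0529 + 0.0064 + 0.0009 + 0.0400 + 0.1089 + 0.0169 = 0.2260
O = 0.1245 / √(0.4506 × 0.2260) = 0.1245 / 0.31912 = 0.3901
O = 0.3901 < 0.5 → No.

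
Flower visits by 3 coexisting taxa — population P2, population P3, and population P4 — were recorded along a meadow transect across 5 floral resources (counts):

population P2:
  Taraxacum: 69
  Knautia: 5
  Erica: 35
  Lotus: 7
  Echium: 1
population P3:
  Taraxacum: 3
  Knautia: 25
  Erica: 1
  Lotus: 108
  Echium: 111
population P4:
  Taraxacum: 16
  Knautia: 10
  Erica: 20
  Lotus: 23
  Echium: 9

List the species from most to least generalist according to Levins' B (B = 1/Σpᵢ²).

Proportions for population P2 (n=117): 69/117=0.5897, 5/117=0.0427, 35/117=0.2991, 7/117=0.0598, 1/117=0.0085
Proportions for population P3 (n=248): 3/248=0.0121, 25/248=0.1008, 1/248=0.0040, 108/248=0.4355, 111/248=0.4476
Proportions for population P4 (n=78): 16/78=0.2051, 10/78=0.1282, 20/78=0.2564, 23/78=0.2949, 9/78=0.1154
Σp_P2ᵢ² = 0.5897² + 0.0427² + 0.2991² + 0.0598² + 0.0085² = 0.347746 + 0.001823 + 0.089461 + 0.003576 + 0.000072 = 0.442678
B_P2 = 1 / 0.442678 = 2.2590
Σp_P3ᵢ² = 0.0121² + 0.1008² + 0.0040² + 0.4355² + 0.4476² = 0.000146 + 0.010161 + 0.000016 + 0.189660 + 0.200346 = 0.400329
B_P3 = 1 / 0.400329 = 2.4979
Σp_P4ᵢ² = 0.2051² + 0.1282² + 0.2564² + 0.2949² + 0.1154² = 0.042066 + 0.016435 + 0.065741 + 0.086966 + 0.013317 = 0.224525
B_P4 = 1 / 0.224525 = 4.4538
Ranking by B (broadest → narrowest): population P4 (4.45) > population P3 (2.50) > population P2 (2.26)

population P4 > population P3 > population P2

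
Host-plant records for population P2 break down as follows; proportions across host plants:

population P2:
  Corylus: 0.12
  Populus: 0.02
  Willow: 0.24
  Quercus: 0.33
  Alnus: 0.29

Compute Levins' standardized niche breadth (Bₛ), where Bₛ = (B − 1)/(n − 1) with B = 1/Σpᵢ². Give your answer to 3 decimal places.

0.692

Σpᵢ² = 0.12² + 0.02² + 0.24² + 0.33² + 0.29² = 0.0144 + 0.0004 + 0.0576 + 0.1089 + 0.0841 = 0.2654
B = 1 / 0.2654 = 3.76790
Bₛ = (B − 1)/(n − 1) = (3.76790 − 1)/(5 − 1) = 2.76790/4 = 0.69198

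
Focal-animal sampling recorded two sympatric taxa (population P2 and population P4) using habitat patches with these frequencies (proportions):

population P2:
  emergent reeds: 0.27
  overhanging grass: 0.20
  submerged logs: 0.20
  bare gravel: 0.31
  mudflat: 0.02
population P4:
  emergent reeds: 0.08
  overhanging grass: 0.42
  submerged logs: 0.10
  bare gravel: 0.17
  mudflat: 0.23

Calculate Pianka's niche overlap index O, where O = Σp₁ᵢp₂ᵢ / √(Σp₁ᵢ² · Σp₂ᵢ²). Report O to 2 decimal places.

0.70

Σ p₁ᵢp₂ᵢ = 0.0216 + 0.0840 + 0.0200 + 0.0527 + 0.0046 = 0.1829
Σp_1ᵢ² = 0.27² + 0.20² + 0.20² + 0.31² + 0.02² = 0.0729 + 0.0400 + 0.0400 + 0.0961 + 0.0004 = 0.2494
Σp_2ᵢ² = 0.08² + 0.42² + 0.10² + 0.17² + 0.23² = 0.0064 + 0.1764 + 0.0100 + 0.0289 + 0.0529 = 0.2746
O = 0.1829 / √(0.2494 × 0.2746) = 0.1829 / 0.26170 = 0.6989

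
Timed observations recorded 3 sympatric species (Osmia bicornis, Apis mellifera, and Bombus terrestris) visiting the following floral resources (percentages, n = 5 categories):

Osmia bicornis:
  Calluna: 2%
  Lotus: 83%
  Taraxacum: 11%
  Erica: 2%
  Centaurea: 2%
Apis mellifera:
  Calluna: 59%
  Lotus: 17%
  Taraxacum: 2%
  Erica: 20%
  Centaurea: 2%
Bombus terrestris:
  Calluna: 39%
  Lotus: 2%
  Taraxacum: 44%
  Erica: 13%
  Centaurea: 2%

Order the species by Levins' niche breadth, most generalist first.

Bombus terrestris > Apis mellifera > Osmia bicornis

Convert percentages to proportions (divide by 100).
Σp_bicoᵢ² = 0.02² + 0.83² + 0.11² + 0.02² + 0.02² = 0.0004 + 0.6889 + 0.0121 + 0.0004 + 0.0004 = 0.7022
B_bico = 1 / 0.7022 = 1.4241
Σp_mellᵢ² = 0.59² + 0.17² + 0.02² + 0.20² + 0.02² = 0.3481 + 0.0289 + 0.0004 + 0.0400 + 0.0004 = 0.4178
B_mell = 1 / 0.4178 = 2.3935
Σp_terrᵢ² = 0.39² + 0.02² + 0.44² + 0.13² + 0.02² = 0.1521 + 0.0004 + 0.1936 + 0.0169 + 0.0004 = 0.3634
B_terr = 1 / 0.3634 = 2.7518
Ranking by B (broadest → narrowest): Bombus terrestris (2.75) > Apis mellifera (2.39) > Osmia bicornis (1.42)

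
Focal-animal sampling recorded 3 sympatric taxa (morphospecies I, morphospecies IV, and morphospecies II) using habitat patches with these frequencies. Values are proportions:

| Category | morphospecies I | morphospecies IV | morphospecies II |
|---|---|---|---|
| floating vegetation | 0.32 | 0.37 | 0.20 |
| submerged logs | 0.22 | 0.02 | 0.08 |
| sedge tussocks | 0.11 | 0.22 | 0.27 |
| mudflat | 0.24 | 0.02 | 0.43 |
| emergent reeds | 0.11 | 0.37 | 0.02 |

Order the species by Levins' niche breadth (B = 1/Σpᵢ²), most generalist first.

morphospecies I > morphospecies II > morphospecies IV

Σp_Iᵢ² = 0.32² + 0.22² + 0.11² + 0.24² + 0.11² = 0.1024 + 0.0484 + 0.0121 + 0.0576 + 0.0121 = 0.2326
B_I = 1 / 0.2326 = 4.2992
Σp_IVᵢ² = 0.37² + 0.02² + 0.22² + 0.02² + 0.37² = 0.1369 + 0.0004 + 0.0484 + 0.0004 + 0.1369 = 0.3230
B_IV = 1 / 0.3230 = 3.0960
Σp_IIᵢ² = 0.20² + 0.08² + 0.27² + 0.43² + 0.02² = 0.0400 + 0.0064 + 0.0729 + 0.1849 + 0.0004 = 0.3046
B_II = 1 / 0.3046 = 3.2830
Ranking by B (broadest → narrowest): morphospecies I (4.30) > morphospecies II (3.28) > morphospecies IV (3.10)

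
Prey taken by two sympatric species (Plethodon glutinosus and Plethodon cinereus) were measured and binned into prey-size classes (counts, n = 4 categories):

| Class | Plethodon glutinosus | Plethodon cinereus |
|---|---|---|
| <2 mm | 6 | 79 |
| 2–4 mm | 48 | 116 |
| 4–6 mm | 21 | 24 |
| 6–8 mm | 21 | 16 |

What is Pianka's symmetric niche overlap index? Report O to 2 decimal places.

0.85

Proportions for Plethodon glutinosus (n=96): 6/96=0.0625, 48/96=0.5000, 21/96=0.2188, 21/96=0.2188
Proportions for Plethodon cinereus (n=235): 79/235=0.3362, 116/235=0.4936, 24/235=0.1021, 16/235=0.0681
Σ p₁ᵢp₂ᵢ = 0.021013 + 0.246800 + 0.022339 + 0.014900 = 0.305052
Σp_1ᵢ² = 0.0625² + 0.5000² + 0.2188² + 0.2188² = 0.003906 + 0.250000 + 0.047873 + 0.047873 = 0.349652
Σp_2ᵢ² = 0.3362² + 0.4936² + 0.1021² + 0.0681² = 0.113030 + 0.243641 + 0.010424 + 0.004638 = 0.371733
O = 0.305052 / √(0.349652 × 0.371733) = 0.305052 / 0.3605235 = 0.8461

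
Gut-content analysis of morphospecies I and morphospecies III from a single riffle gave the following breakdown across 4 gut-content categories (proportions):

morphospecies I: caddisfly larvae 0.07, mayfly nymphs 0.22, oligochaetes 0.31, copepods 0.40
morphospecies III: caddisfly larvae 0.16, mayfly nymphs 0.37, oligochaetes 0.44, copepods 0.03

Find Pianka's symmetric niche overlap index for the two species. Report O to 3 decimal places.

0.725

Σ p₁ᵢp₂ᵢ = 0.0112 + 0.0814 + 0.1364 + 0.0120 = 0.2410
Σp_1ᵢ² = 0.07² + 0.22² + 0.31² + 0.40² = 0.0049 + 0.0484 + 0.0961 + 0.1600 = 0.3094
Σp_2ᵢ² = 0.16² + 0.37² + 0.44² + 0.03² = 0.0256 + 0.1369 + 0.1936 + 0.0009 = 0.3570
O = 0.2410 / √(0.3094 × 0.3570) = 0.2410 / 0.332349 = 0.72514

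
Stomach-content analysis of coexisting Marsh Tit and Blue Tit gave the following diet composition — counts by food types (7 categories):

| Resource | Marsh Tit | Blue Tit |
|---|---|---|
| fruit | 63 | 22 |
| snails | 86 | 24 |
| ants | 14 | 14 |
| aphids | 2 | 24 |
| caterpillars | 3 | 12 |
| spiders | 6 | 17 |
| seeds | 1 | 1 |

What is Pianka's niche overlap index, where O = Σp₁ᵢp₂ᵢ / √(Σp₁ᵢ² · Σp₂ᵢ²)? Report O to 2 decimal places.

Proportions for Marsh Tit (n=175): 63/175=0.3600, 86/175=0.4914, 14/175=0.0800, 2/175=0.0114, 3/175=0.0171, 6/175=0.0343, 1/175=0.0057
Proportions for Blue Tit (n=114): 22/114=0.1930, 24/114=0.2105, 14/114=0.1228, 24/114=0.2105, 12/114=0.1053, 17/114=0.1491, 1/114=0.0088
Σ p₁ᵢp₂ᵢ = 0.069480 + 0.103440 + 0.009824 + 0.002400 + 0.001801 + 0.005114 + 0.000050 = 0.192109
Σp_1ᵢ² = 0.3600² + 0.4914² + 0.0800² + 0.0114² + 0.0171² + 0.0343² + 0.0057² = 0.129600 + 0.241474 + 0.006400 + 0.000130 + 0.000292 + 0.001176 + 0.000032 = 0.379104
Σp_2ᵢ² = 0.1930² + 0.2105² + 0.1228² + 0.2105² + 0.1053² + 0.1491² + 0.0088² = 0.037249 + 0.044310 + 0.015080 + 0.044310 + 0.011088 + 0.022231 + 0.000077 = 0.174345
O = 0.192109 / √(0.379104 × 0.174345) = 0.192109 / 0.2570893 = 0.7472

0.75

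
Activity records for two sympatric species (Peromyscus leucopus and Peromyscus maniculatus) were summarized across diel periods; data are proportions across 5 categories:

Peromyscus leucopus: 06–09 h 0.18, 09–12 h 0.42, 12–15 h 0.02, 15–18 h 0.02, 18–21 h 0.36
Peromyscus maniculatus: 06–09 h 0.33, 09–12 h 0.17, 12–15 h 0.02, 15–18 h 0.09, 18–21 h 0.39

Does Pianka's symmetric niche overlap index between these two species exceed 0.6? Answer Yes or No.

Yes

Σ p₁ᵢp₂ᵢ = 0.0594 + 0.0714 + 0.0004 + 0.0018 + 0.1404 = 0.2734
Σp_1ᵢ² = 0.18² + 0.42² + 0.02² + 0.02² + 0.36² = 0.0324 + 0.1764 + 0.0004 + 0.0004 + 0.1296 = 0.3392
Σp_2ᵢ² = 0.33² + 0.17² + 0.02² + 0.09² + 0.39² = 0.1089 + 0.0289 + 0.0004 + 0.0081 + 0.1521 = 0.2984
O = 0.2734 / √(0.3392 × 0.2984) = 0.2734 / 0.31815 = 0.8593
O = 0.8593 > 0.6 → Yes.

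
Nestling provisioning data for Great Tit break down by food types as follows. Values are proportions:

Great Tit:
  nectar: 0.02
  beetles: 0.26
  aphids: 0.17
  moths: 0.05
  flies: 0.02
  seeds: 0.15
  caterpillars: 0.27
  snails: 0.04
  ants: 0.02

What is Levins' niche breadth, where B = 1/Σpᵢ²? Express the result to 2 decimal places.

Σpᵢ² = 0.02² + 0.26² + 0.17² + 0.05² + 0.02² + 0.15² + 0.27² + 0.04² + 0.02² = 0.0004 + 0.0676 + 0.0289 + 0.0025 + 0.0004 + 0.0225 + 0.0729 + 0.0016 + 0.0004 = 0.1972
B = 1 / 0.1972 = 5.0710

5.07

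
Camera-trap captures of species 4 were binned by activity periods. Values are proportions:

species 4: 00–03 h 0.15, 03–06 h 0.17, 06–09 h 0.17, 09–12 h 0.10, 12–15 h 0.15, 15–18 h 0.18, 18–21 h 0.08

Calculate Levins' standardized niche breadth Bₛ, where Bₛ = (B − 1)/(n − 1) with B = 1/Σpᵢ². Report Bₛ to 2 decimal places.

Σpᵢ² = 0.15² + 0.17² + 0.17² + 0.10² + 0.15² + 0.18² + 0.08² = 0.0225 + 0.0289 + 0.0289 + 0.0100 + 0.0225 + 0.0324 + 0.0064 = 0.1516
B = 1 / 0.1516 = 6.5963
Bₛ = (B − 1)/(n − 1) = (6.5963 − 1)/(7 − 1) = 5.5963/6 = 0.9327

0.93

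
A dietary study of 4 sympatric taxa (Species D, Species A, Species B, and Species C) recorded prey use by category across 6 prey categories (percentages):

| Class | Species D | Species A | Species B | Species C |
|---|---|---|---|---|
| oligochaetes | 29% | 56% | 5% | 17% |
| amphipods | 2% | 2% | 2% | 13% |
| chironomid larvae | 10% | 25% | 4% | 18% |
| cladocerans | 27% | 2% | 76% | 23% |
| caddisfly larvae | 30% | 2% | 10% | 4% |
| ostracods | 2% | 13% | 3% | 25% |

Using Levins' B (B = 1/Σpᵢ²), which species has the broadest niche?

Species C

Convert percentages to proportions (divide by 100).
Σp_Dᵢ² = 0.29² + 0.02² + 0.10² + 0.27² + 0.30² + 0.02² = 0.0841 + 0.0004 + 0.0100 + 0.0729 + 0.0900 + 0.0004 = 0.2578
B_D = 1 / 0.2578 = 3.8790
Σp_Aᵢ² = 0.56² + 0.02² + 0.25² + 0.02² + 0.02² + 0.13² = 0.3136 + 0.0004 + 0.0625 + 0.0004 + 0.0004 + 0.0169 = 0.3942
B_A = 1 / 0.3942 = 2.5368
Σp_Bᵢ² = 0.05² + 0.02² + 0.04² + 0.76² + 0.10² + 0.03² = 0.0025 + 0.0004 + 0.0016 + 0.5776 + 0.0100 + 0.0009 = 0.5930
B_B = 1 / 0.5930 = 1.6863
Σp_Cᵢ² = 0.17² + 0.13² + 0.18² + 0.23² + 0.04² + 0.25² = 0.0289 + 0.0169 + 0.0324 + 0.0529 + 0.0016 + 0.0625 = 0.1952
B_C = 1 / 0.1952 = 5.1230
Highest B → broadest niche (most generalist): Species C (B = 5.12).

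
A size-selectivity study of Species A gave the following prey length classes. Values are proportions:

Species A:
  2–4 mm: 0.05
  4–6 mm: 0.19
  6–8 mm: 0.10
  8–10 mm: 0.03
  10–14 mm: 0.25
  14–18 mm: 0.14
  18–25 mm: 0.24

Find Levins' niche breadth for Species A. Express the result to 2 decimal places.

5.29

Σpᵢ² = 0.05² + 0.19² + 0.10² + 0.03² + 0.25² + 0.14² + 0.24² = 0.0025 + 0.0361 + 0.0100 + 0.0009 + 0.0625 + 0.0196 + 0.0576 = 0.1892
B = 1 / 0.1892 = 5.2854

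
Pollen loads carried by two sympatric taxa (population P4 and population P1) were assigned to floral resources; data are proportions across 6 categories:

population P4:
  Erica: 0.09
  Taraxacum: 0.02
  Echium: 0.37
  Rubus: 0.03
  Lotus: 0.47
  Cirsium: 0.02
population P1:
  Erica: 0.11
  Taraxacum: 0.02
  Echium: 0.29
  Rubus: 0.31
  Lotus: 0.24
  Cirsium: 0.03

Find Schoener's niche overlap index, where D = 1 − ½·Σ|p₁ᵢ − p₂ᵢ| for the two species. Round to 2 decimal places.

0.69

Σ|p₁ᵢ − p₂ᵢ| = 0.02 + 0.00 + 0.08 + 0.28 + 0.23 + 0.01 = 0.62
D = 1 − ½ × 0.62 = 1 − 0.310 = 0.6900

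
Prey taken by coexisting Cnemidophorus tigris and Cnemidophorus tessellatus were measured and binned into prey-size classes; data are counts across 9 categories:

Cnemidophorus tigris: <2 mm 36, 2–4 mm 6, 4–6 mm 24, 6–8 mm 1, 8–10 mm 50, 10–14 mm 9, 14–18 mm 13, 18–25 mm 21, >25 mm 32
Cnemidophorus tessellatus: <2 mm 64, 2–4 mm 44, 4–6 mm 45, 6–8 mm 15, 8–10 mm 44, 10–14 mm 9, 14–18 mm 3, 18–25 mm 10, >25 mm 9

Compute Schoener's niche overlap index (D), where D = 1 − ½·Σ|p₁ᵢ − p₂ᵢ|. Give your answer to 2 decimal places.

0.66

Proportions for Cnemidophorus tigris (n=192): 36/192=0.1875, 6/192=0.0313, 24/192=0.1250, 1/192=0.0052, 50/192=0.2604, 9/192=0.0469, 13/192=0.0677, 21/192=0.1094, 32/192=0.1667
Proportions for Cnemidophorus tessellatus (n=243): 64/243=0.2634, 44/243=0.1811, 45/243=0.1852, 15/243=0.0617, 44/243=0.1811, 9/243=0.0370, 3/243=0.0123, 10/243=0.0412, 9/243=0.0370
Σ|p₁ᵢ − p₂ᵢ| = 0.0759 + 0.1498 + 0.0602 + 0.0565 + 0.0793 + 0.0099 + 0.0554 + 0.0682 + 0.1297 = 0.6849
D = 1 − ½ × 0.6849 = 1 − 0.34245 = 0.65755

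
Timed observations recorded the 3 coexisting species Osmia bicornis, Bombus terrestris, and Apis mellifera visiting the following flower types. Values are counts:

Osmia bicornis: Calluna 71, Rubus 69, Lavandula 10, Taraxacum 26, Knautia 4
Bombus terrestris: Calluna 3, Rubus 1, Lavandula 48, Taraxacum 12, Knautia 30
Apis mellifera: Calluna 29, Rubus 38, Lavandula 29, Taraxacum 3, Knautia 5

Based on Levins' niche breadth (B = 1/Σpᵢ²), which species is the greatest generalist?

Proportions for Osmia bicornis (n=180): 71/180=0.3944, 69/180=0.3833, 10/180=0.0556, 26/180=0.1444, 4/180=0.0222
Proportions for Bombus terrestris (n=94): 3/94=0.0319, 1/94=0.0106, 48/94=0.5106, 12/94=0.1277, 30/94=0.3191
Proportions for Apis mellifera (n=104): 29/104=0.2788, 38/104=0.3654, 29/104=0.2788, 3/104=0.0288, 5/104=0.0481
Σp_bicoᵢ² = 0.3944² + 0.3833² + 0.0556² + 0.1444² + 0.0222² = 0.155551 + 0.146919 + 0.003091 + 0.020851 + 0.000493 = 0.326905
B_bico = 1 / 0.326905 = 3.0590
Σp_terrᵢ² = 0.0319² + 0.0106² + 0.5106² + 0.1277² + 0.3191² = 0.001018 + 0.000112 + 0.260712 + 0.016307 + 0.101825 = 0.379974
B_terr = 1 / 0.379974 = 2.6318
Σp_mellᵢ² = 0.2788² + 0.3654² + 0.2788² + 0.0288² + 0.0481² = 0.077729 + 0.133517 + 0.077729 + 0.000829 + 0.002314 = 0.292118
B_mell = 1 / 0.292118 = 3.4233
Highest B → broadest niche (most generalist): Apis mellifera (B = 3.42).

Apis mellifera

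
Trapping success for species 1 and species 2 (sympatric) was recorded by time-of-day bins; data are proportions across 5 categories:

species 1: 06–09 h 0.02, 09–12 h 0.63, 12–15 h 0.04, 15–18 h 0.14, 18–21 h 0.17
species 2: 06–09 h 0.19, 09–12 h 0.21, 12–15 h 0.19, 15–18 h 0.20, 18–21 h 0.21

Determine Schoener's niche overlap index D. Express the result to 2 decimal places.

Σ|p₁ᵢ − p₂ᵢ| = 0.17 + 0.42 + 0.15 + 0.06 + 0.04 = 0.84
D = 1 − ½ × 0.84 = 1 − 0.420 = 0.5800

0.58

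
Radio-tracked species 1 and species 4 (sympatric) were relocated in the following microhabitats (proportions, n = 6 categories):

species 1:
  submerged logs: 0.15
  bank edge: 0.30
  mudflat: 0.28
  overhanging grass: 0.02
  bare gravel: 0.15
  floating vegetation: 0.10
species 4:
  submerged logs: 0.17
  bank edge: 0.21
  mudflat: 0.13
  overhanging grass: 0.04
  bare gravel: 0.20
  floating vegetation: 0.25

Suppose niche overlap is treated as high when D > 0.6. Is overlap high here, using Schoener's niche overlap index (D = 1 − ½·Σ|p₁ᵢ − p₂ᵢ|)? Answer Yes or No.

Yes

Σ|p₁ᵢ − p₂ᵢ| = 0.02 + 0.09 + 0.15 + 0.02 + 0.05 + 0.15 = 0.48
D = 1 − ½ × 0.48 = 1 − 0.240 = 0.7600
D = 0.7600 > 0.6 → Yes.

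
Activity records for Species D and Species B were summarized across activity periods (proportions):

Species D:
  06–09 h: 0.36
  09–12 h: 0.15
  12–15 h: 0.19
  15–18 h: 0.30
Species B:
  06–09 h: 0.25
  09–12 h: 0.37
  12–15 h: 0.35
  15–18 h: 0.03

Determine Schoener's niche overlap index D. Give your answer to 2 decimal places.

Σ|p₁ᵢ − p₂ᵢ| = 0.11 + 0.22 + 0.16 + 0.27 = 0.76
D = 1 − ½ × 0.76 = 1 − 0.380 = 0.6200

0.62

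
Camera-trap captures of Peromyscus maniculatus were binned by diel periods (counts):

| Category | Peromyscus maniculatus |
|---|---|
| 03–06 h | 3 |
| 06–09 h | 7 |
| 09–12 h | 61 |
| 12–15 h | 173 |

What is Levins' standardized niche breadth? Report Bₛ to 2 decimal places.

Proportions for Peromyscus maniculatus (n=244): 3/244=0.0123, 7/244=0.0287, 61/244=0.2500, 173/244=0.7090
Σpᵢ² = 0.0123² + 0.0287² + 0.2500² + 0.7090² = 0.000151 + 0.000824 + 0.062500 + 0.502681 = 0.566156
B = 1 / 0.566156 = 1.7663
Bₛ = (B − 1)/(n − 1) = (1.7663 − 1)/(4 − 1) = 0.7663/3 = 0.2554

0.26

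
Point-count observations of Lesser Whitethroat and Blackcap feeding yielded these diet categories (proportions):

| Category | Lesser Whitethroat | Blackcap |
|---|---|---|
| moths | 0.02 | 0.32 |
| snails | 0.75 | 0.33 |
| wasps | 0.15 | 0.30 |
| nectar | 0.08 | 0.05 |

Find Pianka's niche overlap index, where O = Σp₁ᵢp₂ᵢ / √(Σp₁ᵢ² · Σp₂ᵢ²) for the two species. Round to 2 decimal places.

Σ p₁ᵢp₂ᵢ = 0.0064 + 0.2475 + 0.0450 + 0.0040 = 0.3029
Σp_1ᵢ² = 0.02² + 0.75² + 0.15² + 0.08² = 0.0004 + 0.5625 + 0.0225 + 0.0064 = 0.5918
Σp_2ᵢ² = 0.32² + 0.33² + 0.30² + 0.05² = 0.1024 + 0.1089 + 0.0900 + 0.0025 = 0.3038
O = 0.3029 / √(0.5918 × 0.3038) = 0.3029 / 0.42402 = 0.7144

0.71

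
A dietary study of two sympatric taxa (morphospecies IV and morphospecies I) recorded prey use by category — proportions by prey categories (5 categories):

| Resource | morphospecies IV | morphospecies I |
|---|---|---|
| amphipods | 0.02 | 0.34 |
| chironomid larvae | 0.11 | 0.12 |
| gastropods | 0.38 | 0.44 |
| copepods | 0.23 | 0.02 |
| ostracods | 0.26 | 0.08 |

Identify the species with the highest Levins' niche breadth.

Σp_IVᵢ² = 0.02² + 0.11² + 0.38² + 0.23² + 0.26² = 0.0004 + 0.0121 + 0.1444 + 0.0529 + 0.0676 = 0.2774
B_IV = 1 / 0.2774 = 3.6049
Σp_Iᵢ² = 0.34² + 0.12² + 0.44² + 0.02² + 0.08² = 0.1156 + 0.0144 + 0.1936 + 0.0004 + 0.0064 = 0.3304
B_I = 1 / 0.3304 = 3.0266
Highest B → broadest niche (most generalist): morphospecies IV (B = 3.60).

morphospecies IV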